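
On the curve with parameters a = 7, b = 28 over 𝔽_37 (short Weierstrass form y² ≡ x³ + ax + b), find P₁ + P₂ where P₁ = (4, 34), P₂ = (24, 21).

(6, 8)

(4, 34) + (24, 21). λ = (21 - 34)/(24 - 4) ≡ 24/20 mod 37. 20⁻¹ ≡ 13 (mod 37) since 20·13 = 260 ≡ 1, so λ ≡ 16.
  x = λ² - 4 - 24 = 256 - 28 ≡ 6; y = λ·(4 - 6) - 34 ≡ 8. → (6, 8)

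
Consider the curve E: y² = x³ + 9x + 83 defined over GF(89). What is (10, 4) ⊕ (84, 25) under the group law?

(29, 76)

(10, 4) + (84, 25). λ = (25 - 4)/(84 - 10) ≡ 21/74 mod 89. 74⁻¹ ≡ 83 (mod 89) since 74·83 = 6142 ≡ 1, so λ ≡ 52.
  x = λ² - 10 - 84 = 2704 - 94 ≡ 29; y = λ·(10 - 29) - 4 ≡ 76. → (29, 76)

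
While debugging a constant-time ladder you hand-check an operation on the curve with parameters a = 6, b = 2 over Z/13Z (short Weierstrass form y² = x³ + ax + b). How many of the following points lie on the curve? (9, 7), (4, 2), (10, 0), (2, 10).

(9, 7): 7² ≡ 10, rhs ≡ 5 → off.
(4, 2): 2² ≡ 4, rhs ≡ 12 → off.
(10, 0): 0² ≡ 0, rhs ≡ 9 → off.
(2, 10): 10² ≡ 9, rhs ≡ 9 → on.

1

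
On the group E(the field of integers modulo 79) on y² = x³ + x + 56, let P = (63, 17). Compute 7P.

(23, 78)

Repeated addition: build up to 7P.
2P: tangent at (63, 17): λ = (3·63² + 1)/(2·17) ≡ 58/34. 34⁻¹ ≡ 7 (mod 79), so λ ≡ 58·7 ≡ 11.
  x = λ² - 63 - 63 = 121 - 126 ≡ 74; y = λ·(63 - 74) - 17 ≡ 20. → (74, 20)
3P: (74, 20) + (63, 17). λ = (17 - 20)/(63 - 74) ≡ 76/68 mod 79. 68⁻¹ ≡ 43 (mod 79) since 68·43 = 2924 ≡ 1, so λ ≡ 29.
  x = λ² - 74 - 63 = 841 - 137 ≡ 72; y = λ·(74 - 72) - 20 ≡ 38. → (72, 38)
4P: (72, 38) + (63, 17). λ = (17 - 38)/(63 - 72) ≡ 58/70 mod 79. 70⁻¹ ≡ 35 (mod 79), so λ ≡ 55.
  x = λ² - 72 - 63 = 3025 - 135 ≡ 46; y = λ·(72 - 46) - 38 ≡ 49. → (46, 49)
5P: (46, 49) + (63, 17). λ = (17 - 49)/(63 - 46) ≡ 47/17 mod 79. 17⁻¹ ≡ 14 (mod 79), so λ ≡ 26.
  x = λ² - 46 - 63 = 676 - 109 ≡ 14; y = λ·(46 - 14) - 49 ≡ 72. → (14, 72)
6P: (14, 72) + (63, 17). λ = (17 - 72)/(63 - 14) ≡ 24/49 mod 79. 49⁻¹ ≡ 50 (mod 79), so λ ≡ 15.
  x = λ² - 14 - 63 = 225 - 77 ≡ 69; y = λ·(14 - 69) - 72 ≡ 51. → (69, 51)
7P: (69, 51) + (63, 17). λ = (17 - 51)/(63 - 69) ≡ 45/73 mod 79. 73⁻¹ ≡ 13 (mod 79) since 73·13 = 949 ≡ 1, so λ ≡ 32.
  x = λ² - 69 - 63 = 1024 - 132 ≡ 23; y = λ·(69 - 23) - 51 ≡ 78. → (23, 78)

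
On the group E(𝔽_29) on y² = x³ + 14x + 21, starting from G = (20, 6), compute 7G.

Repeated addition: build up to 7G.
2G: tangent at (20, 6): λ = (3·20² + 14)/(2·6) ≡ 25/12. 12⁻¹ ≡ 17 (mod 29), so λ ≡ 25·17 ≡ 19.
  x = λ² - 20 - 20 = 361 - 40 ≡ 2; y = λ·(20 - 2) - 6 ≡ 17. → (2, 17)
3G: (2, 17) + (20, 6). λ = (6 - 17)/(20 - 2) ≡ 18/18 mod 29. 18⁻¹ ≡ 21 (mod 29), so λ ≡ 1.
  x = λ² - 2 - 20 = 1 - 22 ≡ 8; y = λ·(2 - 8) - 17 ≡ 6. → (8, 6)
4G: (8, 6) + (20, 6). λ = (6 - 6)/(20 - 8) ≡ 0/12 mod 29. 12⁻¹ ≡ 17 (mod 29), so λ ≡ 0.
  x = λ² - 8 - 20 = 0 - 28 ≡ 1; y = λ·(8 - 1) - 6 ≡ 23. → (1, 23)
5G: (1, 23) + (20, 6). λ = (6 - 23)/(20 - 1) ≡ 12/19 mod 29. 19⁻¹ ≡ 26 (mod 29) since 19·26 = 494 ≡ 1, so λ ≡ 22.
  x = λ² - 1 - 20 = 484 - 21 ≡ 28; y = λ·(1 - 28) - 23 ≡ 21. → (28, 21)
6G: (28, 21) + (20, 6). λ = (6 - 21)/(20 - 28) ≡ 14/21 mod 29. 21⁻¹ ≡ 18 (mod 29), so λ ≡ 20.
  x = λ² - 28 - 20 = 400 - 48 ≡ 4; y = λ·(28 - 4) - 21 ≡ 24. → (4, 24)
7G: (4, 24) + (20, 6). λ = (6 - 24)/(20 - 4) ≡ 11/16 mod 29. 16⁻¹ ≡ 20 (mod 29), so λ ≡ 17.
  x = λ² - 4 - 20 = 289 - 24 ≡ 4; y = λ·(4 - 4) - 24 ≡ 5. → (4, 5)

(4, 5)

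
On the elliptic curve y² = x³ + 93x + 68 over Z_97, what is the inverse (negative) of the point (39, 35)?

-(39, 35) = (39, -35 mod 97) = (39, 62).

(39, 62)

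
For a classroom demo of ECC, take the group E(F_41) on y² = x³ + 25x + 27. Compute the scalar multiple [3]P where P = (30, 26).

Repeated addition: build up to 3P.
2P: tangent at (30, 26): λ = (3·30² + 25)/(2·26) ≡ 19/11. 11⁻¹ ≡ 15 (mod 41), so λ ≡ 19·15 ≡ 39.
  x = λ² - 30 - 30 = 1521 - 60 ≡ 26; y = λ·(30 - 26) - 26 ≡ 7. → (26, 7)
3P: (26, 7) + (30, 26). λ = (26 - 7)/(30 - 26) ≡ 19/4 mod 41. 4⁻¹ ≡ 31 (mod 41) since 4·31 = 124 ≡ 1, so λ ≡ 15.
  x = λ² - 26 - 30 = 225 - 56 ≡ 5; y = λ·(26 - 5) - 7 ≡ 21. → (5, 21)

(5, 21)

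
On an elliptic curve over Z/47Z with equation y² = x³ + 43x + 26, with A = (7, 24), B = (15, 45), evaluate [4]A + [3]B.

First 4A:
Repeated addition: build up to 4A.
2A: tangent at (7, 24): λ = (3·7² + 43)/(2·24) ≡ 2/1. 1⁻¹ ≡ 1 (mod 47), so λ ≡ 2·1 ≡ 2.
  x = λ² - 7 - 7 = 4 - 14 ≡ 37; y = λ·(7 - 37) - 24 ≡ 10. → (37, 10)
3A: (37, 10) + (7, 24). λ = (24 - 10)/(7 - 37) ≡ 14/17 mod 47. 17⁻¹ ≡ 36 (mod 47), so λ ≡ 34.
  x = λ² - 37 - 7 = 1156 - 44 ≡ 31; y = λ·(37 - 31) - 10 ≡ 6. → (31, 6)
4A: (31, 6) + (7, 24). λ = (24 - 6)/(7 - 31) ≡ 18/23 mod 47. 23⁻¹ ≡ 45 (mod 47), so λ ≡ 11.
  x = λ² - 31 - 7 = 121 - 38 ≡ 36; y = λ·(31 - 36) - 6 ≡ 33. → (36, 33)
4A = (36, 33).
Next 3B:
Repeated addition: build up to 3B.
2B: tangent at (15, 45): λ = (3·15² + 43)/(2·45) ≡ 13/43. 43⁻¹ ≡ 35 (mod 47), so λ ≡ 13·35 ≡ 32.
  x = λ² - 15 - 15 = 1024 - 30 ≡ 7; y = λ·(15 - 7) - 45 ≡ 23. → (7, 23)
3B: (7, 23) + (15, 45). λ = (45 - 23)/(15 - 7) ≡ 22/8 mod 47. 8⁻¹ ≡ 6 (mod 47), so λ ≡ 38.
  x = λ² - 7 - 15 = 1444 - 22 ≡ 12; y = λ·(7 - 12) - 23 ≡ 22. → (12, 22)
3B = (12, 22).
Finally 4A + 3B:
(36, 33) + (12, 22). λ = (22 - 33)/(12 - 36) ≡ 36/23 mod 47. 23⁻¹ ≡ 45 (mod 47) since 23·45 = 1035 ≡ 1, so λ ≡ 22.
  x = λ² - 36 - 12 = 484 - 48 ≡ 13; y = λ·(36 - 13) - 33 ≡ 3. → (13, 3)

(13, 3)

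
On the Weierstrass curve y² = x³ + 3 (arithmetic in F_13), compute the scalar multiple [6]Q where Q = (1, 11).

Double-and-add on 6 = (110)₂. Start with Q = (1, 11) for the leading 1-bit.
double: tangent at (1, 11): λ = (3·1² + 0)/(2·11) ≡ 3/9. 9⁻¹ ≡ 3 (mod 13) since 9·3 = 27 ≡ 1, so λ ≡ 3·3 ≡ 9.
  x = λ² - 1 - 1 = 81 - 2 ≡ 1; y = λ·(1 - 1) - 11 ≡ 2. → (1, 2)
add Q: (1, 2) + (1, 11): same x and y₁ ≡ -y₂, so the sum is O.
double: O + O = O (identity).

O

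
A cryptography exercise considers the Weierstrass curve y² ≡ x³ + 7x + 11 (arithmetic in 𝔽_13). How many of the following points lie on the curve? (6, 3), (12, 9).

(6, 3): 3² ≡ 9, rhs ≡ 9 → on.
(12, 9): 9² ≡ 3, rhs ≡ 3 → on.

2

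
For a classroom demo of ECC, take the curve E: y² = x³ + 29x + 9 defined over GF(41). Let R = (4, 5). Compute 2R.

tangent at (4, 5): λ = (3·4² + 29)/(2·5) ≡ 36/10. 10⁻¹ ≡ 37 (mod 41) since 10·37 = 370 ≡ 1, so λ ≡ 36·37 ≡ 20.
  x = λ² - 4 - 4 = 400 - 8 ≡ 23; y = λ·(4 - 23) - 5 ≡ 25. → (23, 25)

(23, 25)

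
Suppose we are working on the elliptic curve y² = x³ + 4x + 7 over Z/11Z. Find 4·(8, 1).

Write Q = (8, 1).
Repeated addition: build up to 4Q.
2Q: tangent at (8, 1): λ = (3·8² + 4)/(2·1) ≡ 9/2. 2⁻¹ ≡ 6 (mod 11), so λ ≡ 9·6 ≡ 10.
  x = λ² - 8 - 8 = 100 - 16 ≡ 7; y = λ·(8 - 7) - 1 ≡ 9. → (7, 9)
3Q: (7, 9) + (8, 1). λ = (1 - 9)/(8 - 7) ≡ 3/1 mod 11. 1⁻¹ ≡ 1 (mod 11) since 1·1 = 1 ≡ 1, so λ ≡ 3.
  x = λ² - 7 - 8 = 9 - 15 ≡ 5; y = λ·(7 - 5) - 9 ≡ 8. → (5, 8)
4Q: (5, 8) + (8, 1). λ = (1 - 8)/(8 - 5) ≡ 4/3 mod 11. 3⁻¹ ≡ 4 (mod 11), so λ ≡ 5.
  x = λ² - 5 - 8 = 25 - 13 ≡ 1; y = λ·(5 - 1) - 8 ≡ 1. → (1, 1)

(1, 1)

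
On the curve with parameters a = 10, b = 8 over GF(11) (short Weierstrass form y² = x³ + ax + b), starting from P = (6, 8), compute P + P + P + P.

Double-and-add on 4 = (100)₂. Start with P = (6, 8) for the leading 1-bit.
double: tangent at (6, 8): λ = (3·6² + 10)/(2·8) ≡ 8/5. 5⁻¹ ≡ 9 (mod 11), so λ ≡ 8·9 ≡ 6.
  x = λ² - 6 - 6 = 36 - 12 ≡ 2; y = λ·(6 - 2) - 8 ≡ 5. → (2, 5)
double: tangent at (2, 5): λ = (3·2² + 10)/(2·5) ≡ 0/10. 10⁻¹ ≡ 10 (mod 11), so λ ≡ 0·10 ≡ 0.
  x = λ² - 2 - 2 = 0 - 4 ≡ 7; y = λ·(2 - 7) - 5 ≡ 6. → (7, 6)

(7, 6)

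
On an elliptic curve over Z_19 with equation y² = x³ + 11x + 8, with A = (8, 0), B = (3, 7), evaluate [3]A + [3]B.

First 3A:
Repeated addition: build up to 3A.
2A: (8, 0) + (8, 0): same x and y₁ ≡ -y₂, so the sum is the point at infinity.
3A: the point at infinity + (8, 0) = (8, 0) (identity).
3A = (8, 0).
Next 3B:
Repeated addition: build up to 3B.
2B: tangent at (3, 7): λ = (3·3² + 11)/(2·7) ≡ 0/14. 14⁻¹ ≡ 15 (mod 19) since 14·15 = 210 ≡ 1, so λ ≡ 0·15 ≡ 0.
  x = λ² - 3 - 3 = 0 - 6 ≡ 13; y = λ·(3 - 13) - 7 ≡ 12. → (13, 12)
3B: (13, 12) + (3, 7). λ = (7 - 12)/(3 - 13) ≡ 14/9 mod 19. 9⁻¹ ≡ 17 (mod 19) since 9·17 = 153 ≡ 1, so λ ≡ 10.
  x = λ² - 13 - 3 = 100 - 16 ≡ 8; y = λ·(13 - 8) - 12 ≡ 0. → (8, 0)
3B = (8, 0).
Finally 3A + 3B:
(8, 0) + (8, 0): same x and y₁ ≡ -y₂, so the sum is the point at infinity.

O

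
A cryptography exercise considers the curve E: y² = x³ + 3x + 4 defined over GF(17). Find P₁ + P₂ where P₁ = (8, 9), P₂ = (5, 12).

(8, 9) + (5, 12). λ = (12 - 9)/(5 - 8) ≡ 3/14 mod 17. 14⁻¹ ≡ 11 (mod 17) since 14·11 = 154 ≡ 1, so λ ≡ 16.
  x = λ² - 8 - 5 = 256 - 13 ≡ 5; y = λ·(8 - 5) - 9 ≡ 5. → (5, 5)

(5, 5)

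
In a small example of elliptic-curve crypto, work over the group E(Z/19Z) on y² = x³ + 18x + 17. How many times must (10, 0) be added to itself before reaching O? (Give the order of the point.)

2

2P: (10, 0) + (10, 0): same x and y₁ ≡ -y₂, so the sum is O.
2P = O, so the order is 2.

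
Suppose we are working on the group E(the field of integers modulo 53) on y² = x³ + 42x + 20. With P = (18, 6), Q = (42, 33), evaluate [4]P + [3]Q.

(42, 20)

First 4P:
Double-and-add on 4 = (100)₂. Start with P = (18, 6) for the leading 1-bit.
double: tangent at (18, 6): λ = (3·18² + 42)/(2·6) ≡ 7/12. 12⁻¹ ≡ 31 (mod 53) since 12·31 = 372 ≡ 1, so λ ≡ 7·31 ≡ 5.
  x = λ² - 18 - 18 = 25 - 36 ≡ 42; y = λ·(18 - 42) - 6 ≡ 33. → (42, 33)
double: tangent at (42, 33): λ = (3·42² + 42)/(2·33) ≡ 34/13. 13⁻¹ ≡ 49 (mod 53) since 13·49 = 637 ≡ 1, so λ ≡ 34·49 ≡ 23.
  x = λ² - 42 - 42 = 529 - 84 ≡ 21; y = λ·(42 - 21) - 33 ≡ 26. → (21, 26)
4P = (21, 26).
Next 3Q:
Repeated addition: build up to 3Q.
2Q: tangent at (42, 33): λ = (3·42² + 42)/(2·33) ≡ 34/13. 13⁻¹ ≡ 49 (mod 53), so λ ≡ 34·49 ≡ 23.
  x = λ² - 42 - 42 = 529 - 84 ≡ 21; y = λ·(42 - 21) - 33 ≡ 26. → (21, 26)
3Q: (21, 26) + (42, 33). λ = (33 - 26)/(42 - 21) ≡ 7/21 mod 53. 21⁻¹ ≡ 48 (mod 53), so λ ≡ 18.
  x = λ² - 21 - 42 = 324 - 63 ≡ 49; y = λ·(21 - 49) - 26 ≡ 0. → (49, 0)
3Q = (49, 0).
Finally 4P + 3Q:
(21, 26) + (49, 0). λ = (0 - 26)/(49 - 21) ≡ 27/28 mod 53. 28⁻¹ ≡ 36 (mod 53), so λ ≡ 18.
  x = λ² - 21 - 49 = 324 - 70 ≡ 42; y = λ·(21 - 42) - 26 ≡ 20. → (42, 20)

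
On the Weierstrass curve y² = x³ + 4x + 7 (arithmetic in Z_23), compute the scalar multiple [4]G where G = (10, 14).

(4, 8)

Repeated addition: build up to 4G.
2G: tangent at (10, 14): λ = (3·10² + 4)/(2·14) ≡ 5/5. 5⁻¹ ≡ 14 (mod 23) since 5·14 = 70 ≡ 1, so λ ≡ 5·14 ≡ 1.
  x = λ² - 10 - 10 = 1 - 20 ≡ 4; y = λ·(10 - 4) - 14 ≡ 15. → (4, 15)
3G: (4, 15) + (10, 14). λ = (14 - 15)/(10 - 4) ≡ 22/6 mod 23. 6⁻¹ ≡ 4 (mod 23), so λ ≡ 19.
  x = λ² - 4 - 10 = 361 - 14 ≡ 2; y = λ·(4 - 2) - 15 ≡ 0. → (2, 0)
4G: (2, 0) + (10, 14). λ = (14 - 0)/(10 - 2) ≡ 14/8 mod 23. 8⁻¹ ≡ 3 (mod 23) since 8·3 = 24 ≡ 1, so λ ≡ 19.
  x = λ² - 2 - 10 = 361 - 12 ≡ 4; y = λ·(2 - 4) - 0 ≡ 8. → (4, 8)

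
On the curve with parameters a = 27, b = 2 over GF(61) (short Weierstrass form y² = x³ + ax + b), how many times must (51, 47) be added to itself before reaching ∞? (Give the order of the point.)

2P: tangent at (51, 47): λ = (3·51² + 27)/(2·47) ≡ 22/33. 33⁻¹ ≡ 37 (mod 61) since 33·37 = 1221 ≡ 1, so λ ≡ 22·37 ≡ 21.
  x = λ² - 51 - 51 = 441 - 102 ≡ 34; y = λ·(51 - 34) - 47 ≡ 5. → (34, 5)
3P: (34, 5) + (51, 47). λ = (47 - 5)/(51 - 34) ≡ 42/17 mod 61. 17⁻¹ ≡ 18 (mod 61) since 17·18 = 306 ≡ 1, so λ ≡ 24.
  x = λ² - 34 - 51 = 576 - 85 ≡ 3; y = λ·(34 - 3) - 5 ≡ 7. → (3, 7)
4P: (3, 7) + (51, 47). λ = (47 - 7)/(51 - 3) ≡ 40/48 mod 61. 48⁻¹ ≡ 14 (mod 61), so λ ≡ 11.
  x = λ² - 3 - 51 = 121 - 54 ≡ 6; y = λ·(3 - 6) - 7 ≡ 21. → (6, 21)
5P: (6, 21) + (51, 47). λ = (47 - 21)/(51 - 6) ≡ 26/45 mod 61. 45⁻¹ ≡ 19 (mod 61) since 45·19 = 855 ≡ 1, so λ ≡ 6.
  x = λ² - 6 - 51 = 36 - 57 ≡ 40; y = λ·(6 - 40) - 21 ≡ 19. → (40, 19)
6P: (40, 19) + (51, 47). λ = (47 - 19)/(51 - 40) ≡ 28/11 mod 61. 11⁻¹ ≡ 50 (mod 61), so λ ≡ 58.
  x = λ² - 40 - 51 = 3364 - 91 ≡ 40; y = λ·(40 - 40) - 19 ≡ 42. → (40, 42)
7P: (40, 42) + (51, 47). λ = (47 - 42)/(51 - 40) ≡ 5/11 mod 61. 11⁻¹ ≡ 50 (mod 61), so λ ≡ 6.
  x = λ² - 40 - 51 = 36 - 91 ≡ 6; y = λ·(40 - 6) - 42 ≡ 40. → (6, 40)
8P: (6, 40) + (51, 47). λ = (47 - 40)/(51 - 6) ≡ 7/45 mod 61. 45⁻¹ ≡ 19 (mod 61), so λ ≡ 11.
  x = λ² - 6 - 51 = 121 - 57 ≡ 3; y = λ·(6 - 3) - 40 ≡ 54. → (3, 54)
9P: (3, 54) + (51, 47). λ = (47 - 54)/(51 - 3) ≡ 54/48 mod 61. 48⁻¹ ≡ 14 (mod 61), so λ ≡ 24.
  x = λ² - 3 - 51 = 576 - 54 ≡ 34; y = λ·(3 - 34) - 54 ≡ 56. → (34, 56)
10P: (34, 56) + (51, 47). λ = (47 - 56)/(51 - 34) ≡ 52/17 mod 61. 17⁻¹ ≡ 18 (mod 61), so λ ≡ 21.
  x = λ² - 34 - 51 = 441 - 85 ≡ 51; y = λ·(34 - 51) - 56 ≡ 14. → (51, 14)
11P: (51, 14) + (51, 47): same x and y₁ ≡ -y₂, so the sum is ∞.
11P = ∞, so the order is 11.

11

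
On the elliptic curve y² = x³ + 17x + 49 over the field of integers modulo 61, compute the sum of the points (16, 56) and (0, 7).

(57, 51)

(16, 56) + (0, 7). λ = (7 - 56)/(0 - 16) ≡ 12/45 mod 61. 45⁻¹ ≡ 19 (mod 61) since 45·19 = 855 ≡ 1, so λ ≡ 45.
  x = λ² - 16 - 0 = 2025 - 16 ≡ 57; y = λ·(16 - 57) - 56 ≡ 51. → (57, 51)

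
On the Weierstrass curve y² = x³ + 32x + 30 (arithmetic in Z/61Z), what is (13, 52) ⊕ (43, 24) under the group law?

(13, 52) + (43, 24). λ = (24 - 52)/(43 - 13) ≡ 33/30 mod 61. 30⁻¹ ≡ 59 (mod 61) since 30·59 = 1770 ≡ 1, so λ ≡ 56.
  x = λ² - 13 - 43 = 3136 - 56 ≡ 30; y = λ·(13 - 30) - 52 ≡ 33. → (30, 33)

(30, 33)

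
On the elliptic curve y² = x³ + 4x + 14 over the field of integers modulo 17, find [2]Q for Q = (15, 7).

(6, 13)

tangent at (15, 7): λ = (3·15² + 4)/(2·7) ≡ 16/14. 14⁻¹ ≡ 11 (mod 17), so λ ≡ 16·11 ≡ 6.
  x = λ² - 15 - 15 = 36 - 30 ≡ 6; y = λ·(15 - 6) - 7 ≡ 13. → (6, 13)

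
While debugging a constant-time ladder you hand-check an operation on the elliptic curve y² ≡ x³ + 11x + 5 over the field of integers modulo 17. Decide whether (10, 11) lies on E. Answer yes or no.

no

y² = 11² ≡ 2; x³ + 11x + 5 = 1115 ≡ 10 (mod 17). 2 ≠ 10.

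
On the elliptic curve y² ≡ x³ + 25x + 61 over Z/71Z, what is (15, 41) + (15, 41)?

(43, 49)

tangent at (15, 41): λ = (3·15² + 25)/(2·41) ≡ 61/11. 11⁻¹ ≡ 13 (mod 71), so λ ≡ 61·13 ≡ 12.
  x = λ² - 15 - 15 = 144 - 30 ≡ 43; y = λ·(15 - 43) - 41 ≡ 49. → (43, 49)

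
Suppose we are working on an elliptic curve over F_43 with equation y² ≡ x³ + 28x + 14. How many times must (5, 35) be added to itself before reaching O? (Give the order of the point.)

12

2P: tangent at (5, 35): λ = (3·5² + 28)/(2·35) ≡ 17/27. 27⁻¹ ≡ 8 (mod 43), so λ ≡ 17·8 ≡ 7.
  x = λ² - 5 - 5 = 49 - 10 ≡ 39; y = λ·(5 - 39) - 35 ≡ 28. → (39, 28)
3P: (39, 28) + (5, 35). λ = (35 - 28)/(5 - 39) ≡ 7/9 mod 43. 9⁻¹ ≡ 24 (mod 43), so λ ≡ 39.
  x = λ² - 39 - 5 = 1521 - 44 ≡ 15; y = λ·(39 - 15) - 28 ≡ 5. → (15, 5)
4P: (15, 5) + (5, 35). λ = (35 - 5)/(5 - 15) ≡ 30/33 mod 43. 33⁻¹ ≡ 30 (mod 43), so λ ≡ 40.
  x = λ² - 15 - 5 = 1600 - 20 ≡ 32; y = λ·(15 - 32) - 5 ≡ 3. → (32, 3)
5P: (32, 3) + (5, 35). λ = (35 - 3)/(5 - 32) ≡ 32/16 mod 43. 16⁻¹ ≡ 35 (mod 43) since 16·35 = 560 ≡ 1, so λ ≡ 2.
  x = λ² - 32 - 5 = 4 - 37 ≡ 10; y = λ·(32 - 10) - 3 ≡ 41. → (10, 41)
6P: (10, 41) + (5, 35). λ = (35 - 41)/(5 - 10) ≡ 37/38 mod 43. 38⁻¹ ≡ 17 (mod 43) since 38·17 = 646 ≡ 1, so λ ≡ 27.
  x = λ² - 10 - 5 = 729 - 15 ≡ 26; y = λ·(10 - 26) - 41 ≡ 0. → (26, 0)
7P: (26, 0) + (5, 35). λ = (35 - 0)/(5 - 26) ≡ 35/22 mod 43. 22⁻¹ ≡ 2 (mod 43), so λ ≡ 27.
  x = λ² - 26 - 5 = 729 - 31 ≡ 10; y = λ·(26 - 10) - 0 ≡ 2. → (10, 2)
8P: (10, 2) + (5, 35). λ = (35 - 2)/(5 - 10) ≡ 33/38 mod 43. 38⁻¹ ≡ 17 (mod 43) since 38·17 = 646 ≡ 1, so λ ≡ 2.
  x = λ² - 10 - 5 = 4 - 15 ≡ 32; y = λ·(10 - 32) - 2 ≡ 40. → (32, 40)
9P: (32, 40) + (5, 35). λ = (35 - 40)/(5 - 32) ≡ 38/16 mod 43. 16⁻¹ ≡ 35 (mod 43) since 16·35 = 560 ≡ 1, so λ ≡ 40.
  x = λ² - 32 - 5 = 1600 - 37 ≡ 15; y = λ·(32 - 15) - 40 ≡ 38. → (15, 38)
10P: (15, 38) + (5, 35). λ = (35 - 38)/(5 - 15) ≡ 40/33 mod 43. 33⁻¹ ≡ 30 (mod 43) since 33·30 = 990 ≡ 1, so λ ≡ 39.
  x = λ² - 15 - 5 = 1521 - 20 ≡ 39; y = λ·(15 - 39) - 38 ≡ 15. → (39, 15)
11P: (39, 15) + (5, 35). λ = (35 - 15)/(5 - 39) ≡ 20/9 mod 43. 9⁻¹ ≡ 24 (mod 43), so λ ≡ 7.
  x = λ² - 39 - 5 = 49 - 44 ≡ 5; y = λ·(39 - 5) - 15 ≡ 8. → (5, 8)
12P: (5, 8) + (5, 35): same x and y₁ ≡ -y₂, so the sum is O.
12P = O, so the order is 12.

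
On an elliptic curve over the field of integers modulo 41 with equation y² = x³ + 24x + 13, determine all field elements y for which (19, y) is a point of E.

x³ + 24x + 13 = 7328 ≡ 30 (mod 41).
30 is a non-residue mod 41; no y exists.

none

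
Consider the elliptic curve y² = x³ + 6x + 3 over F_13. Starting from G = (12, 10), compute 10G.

Repeated addition: build up to 10G.
2G: tangent at (12, 10): λ = (3·12² + 6)/(2·10) ≡ 9/7. 7⁻¹ ≡ 2 (mod 13), so λ ≡ 9·2 ≡ 5.
  x = λ² - 12 - 12 = 25 - 24 ≡ 1; y = λ·(12 - 1) - 10 ≡ 6. → (1, 6)
3G: (1, 6) + (12, 10). λ = (10 - 6)/(12 - 1) ≡ 4/11 mod 13. 11⁻¹ ≡ 6 (mod 13) since 11·6 = 66 ≡ 1, so λ ≡ 11.
  x = λ² - 1 - 12 = 121 - 13 ≡ 4; y = λ·(1 - 4) - 6 ≡ 0. → (4, 0)
4G: (4, 0) + (12, 10). λ = (10 - 0)/(12 - 4) ≡ 10/8 mod 13. 8⁻¹ ≡ 5 (mod 13) since 8·5 = 40 ≡ 1, so λ ≡ 11.
  x = λ² - 4 - 12 = 121 - 16 ≡ 1; y = λ·(4 - 1) - 0 ≡ 7. → (1, 7)
5G: (1, 7) + (12, 10). λ = (10 - 7)/(12 - 1) ≡ 3/11 mod 13. 11⁻¹ ≡ 6 (mod 13), so λ ≡ 5.
  x = λ² - 1 - 12 = 25 - 13 ≡ 12; y = λ·(1 - 12) - 7 ≡ 3. → (12, 3)
6G: (12, 3) + (12, 10): same x and y₁ ≡ -y₂, so the sum is the point at infinity.
7G: the point at infinity + (12, 10) = (12, 10) (identity).
8G: tangent at (12, 10): λ = (3·12² + 6)/(2·10) ≡ 9/7. 7⁻¹ ≡ 2 (mod 13), so λ ≡ 9·2 ≡ 5.
  x = λ² - 12 - 12 = 25 - 24 ≡ 1; y = λ·(12 - 1) - 10 ≡ 6. → (1, 6)
9G: (1, 6) + (12, 10). λ = (10 - 6)/(12 - 1) ≡ 4/11 mod 13. 11⁻¹ ≡ 6 (mod 13), so λ ≡ 11.
  x = λ² - 1 - 12 = 121 - 13 ≡ 4; y = λ·(1 - 4) - 6 ≡ 0. → (4, 0)
10G: (4, 0) + (12, 10). λ = (10 - 0)/(12 - 4) ≡ 10/8 mod 13. 8⁻¹ ≡ 5 (mod 13), so λ ≡ 11.
  x = λ² - 4 - 12 = 121 - 16 ≡ 1; y = λ·(4 - 1) - 0 ≡ 7. → (1, 7)

(1, 7)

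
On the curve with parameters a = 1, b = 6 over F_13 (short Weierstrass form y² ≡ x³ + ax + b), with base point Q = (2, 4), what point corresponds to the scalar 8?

(3, 6)

Repeated addition: build up to 8Q.
2Q: tangent at (2, 4): λ = (3·2² + 1)/(2·4) ≡ 0/8. 8⁻¹ ≡ 5 (mod 13), so λ ≡ 0·5 ≡ 0.
  x = λ² - 2 - 2 = 0 - 4 ≡ 9; y = λ·(2 - 9) - 4 ≡ 9. → (9, 9)
3Q: (9, 9) + (2, 4). λ = (4 - 9)/(2 - 9) ≡ 8/6 mod 13. 6⁻¹ ≡ 11 (mod 13) since 6·11 = 66 ≡ 1, so λ ≡ 10.
  x = λ² - 9 - 2 = 100 - 11 ≡ 11; y = λ·(9 - 11) - 9 ≡ 10. → (11, 10)
4Q: (11, 10) + (2, 4). λ = (4 - 10)/(2 - 11) ≡ 7/4 mod 13. 4⁻¹ ≡ 10 (mod 13), so λ ≡ 5.
  x = λ² - 11 - 2 = 25 - 13 ≡ 12; y = λ·(11 - 12) - 10 ≡ 11. → (12, 11)
5Q: (12, 11) + (2, 4). λ = (4 - 11)/(2 - 12) ≡ 6/3 mod 13. 3⁻¹ ≡ 9 (mod 13), so λ ≡ 2.
  x = λ² - 12 - 2 = 4 - 14 ≡ 3; y = λ·(12 - 3) - 11 ≡ 7. → (3, 7)
6Q: (3, 7) + (2, 4). λ = (4 - 7)/(2 - 3) ≡ 10/12 mod 13. 12⁻¹ ≡ 12 (mod 13) since 12·12 = 144 ≡ 1, so λ ≡ 3.
  x = λ² - 3 - 2 = 9 - 5 ≡ 4; y = λ·(3 - 4) - 7 ≡ 3. → (4, 3)
7Q: (4, 3) + (2, 4). λ = (4 - 3)/(2 - 4) ≡ 1/11 mod 13. 11⁻¹ ≡ 6 (mod 13), so λ ≡ 6.
  x = λ² - 4 - 2 = 36 - 6 ≡ 4; y = λ·(4 - 4) - 3 ≡ 10. → (4, 10)
8Q: (4, 10) + (2, 4). λ = (4 - 10)/(2 - 4) ≡ 7/11 mod 13. 11⁻¹ ≡ 6 (mod 13), so λ ≡ 3.
  x = λ² - 4 - 2 = 9 - 6 ≡ 3; y = λ·(4 - 3) - 10 ≡ 6. → (3, 6)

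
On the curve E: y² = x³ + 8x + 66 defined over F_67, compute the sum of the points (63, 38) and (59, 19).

(22, 6)

(63, 38) + (59, 19). λ = (19 - 38)/(59 - 63) ≡ 48/63 mod 67. 63⁻¹ ≡ 50 (mod 67), so λ ≡ 55.
  x = λ² - 63 - 59 = 3025 - 122 ≡ 22; y = λ·(63 - 22) - 38 ≡ 6. → (22, 6)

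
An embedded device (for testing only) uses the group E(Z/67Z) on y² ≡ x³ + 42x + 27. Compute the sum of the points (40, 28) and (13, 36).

(6, 19)

(40, 28) + (13, 36). λ = (36 - 28)/(13 - 40) ≡ 8/40 mod 67. 40⁻¹ ≡ 62 (mod 67), so λ ≡ 27.
  x = λ² - 40 - 13 = 729 - 53 ≡ 6; y = λ·(40 - 6) - 28 ≡ 19. → (6, 19)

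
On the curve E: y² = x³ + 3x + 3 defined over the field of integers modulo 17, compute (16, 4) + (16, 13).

The two points share x = 16 and their y-coordinates satisfy 4 + 13 ≡ 0 (mod 17), so they are inverses. Their sum is 𝒪.

O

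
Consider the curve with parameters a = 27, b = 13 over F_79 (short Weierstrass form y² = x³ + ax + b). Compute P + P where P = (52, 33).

tangent at (52, 33): λ = (3·52² + 27)/(2·33) ≡ 2/66. 66⁻¹ ≡ 6 (mod 79), so λ ≡ 2·6 ≡ 12.
  x = λ² - 52 - 52 = 144 - 104 ≡ 40; y = λ·(52 - 40) - 33 ≡ 32. → (40, 32)

(40, 32)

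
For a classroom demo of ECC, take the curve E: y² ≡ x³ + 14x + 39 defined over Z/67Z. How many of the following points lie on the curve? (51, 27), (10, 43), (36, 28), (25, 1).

(51, 27): 27² ≡ 59, rhs ≡ 7 → off.
(10, 43): 43² ≡ 40, rhs ≡ 40 → on.
(36, 28): 28² ≡ 47, rhs ≡ 31 → off.
(25, 1): 1² ≡ 1, rhs ≡ 1 → on.

2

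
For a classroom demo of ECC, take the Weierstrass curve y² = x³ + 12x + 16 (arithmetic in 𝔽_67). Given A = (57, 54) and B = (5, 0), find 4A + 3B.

(1, 30)

First 4A:
Repeated addition: build up to 4A.
2A: tangent at (57, 54): λ = (3·57² + 12)/(2·54) ≡ 44/41. 41⁻¹ ≡ 18 (mod 67), so λ ≡ 44·18 ≡ 55.
  x = λ² - 57 - 57 = 3025 - 114 ≡ 30; y = λ·(57 - 30) - 54 ≡ 24. → (30, 24)
3A: (30, 24) + (57, 54). λ = (54 - 24)/(57 - 30) ≡ 30/27 mod 67. 27⁻¹ ≡ 5 (mod 67), so λ ≡ 16.
  x = λ² - 30 - 57 = 256 - 87 ≡ 35; y = λ·(30 - 35) - 24 ≡ 30. → (35, 30)
4A: (35, 30) + (57, 54). λ = (54 - 30)/(57 - 35) ≡ 24/22 mod 67. 22⁻¹ ≡ 64 (mod 67) since 22·64 = 1408 ≡ 1, so λ ≡ 62.
  x = λ² - 35 - 57 = 3844 - 92 ≡ 0; y = λ·(35 - 0) - 30 ≡ 63. → (0, 63)
4A = (0, 63).
Next 3B:
Repeated addition: build up to 3B.
2B: (5, 0) + (5, 0): same x and y₁ ≡ -y₂, so the sum is ∞.
3B: ∞ + (5, 0) = (5, 0) (identity).
3B = (5, 0).
Finally 4A + 3B:
(0, 63) + (5, 0). λ = (0 - 63)/(5 - 0) ≡ 4/5 mod 67. 5⁻¹ ≡ 27 (mod 67) since 5·27 = 135 ≡ 1, so λ ≡ 41.
  x = λ² - 0 - 5 = 1681 - 5 ≡ 1; y = λ·(0 - 1) - 63 ≡ 30. → (1, 30)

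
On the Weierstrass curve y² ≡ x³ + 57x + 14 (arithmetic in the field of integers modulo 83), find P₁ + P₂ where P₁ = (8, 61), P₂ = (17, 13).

(8, 61) + (17, 13). λ = (13 - 61)/(17 - 8) ≡ 35/9 mod 83. 9⁻¹ ≡ 37 (mod 83), so λ ≡ 50.
  x = λ² - 8 - 17 = 2500 - 25 ≡ 68; y = λ·(8 - 68) - 61 ≡ 10. → (68, 10)

(68, 10)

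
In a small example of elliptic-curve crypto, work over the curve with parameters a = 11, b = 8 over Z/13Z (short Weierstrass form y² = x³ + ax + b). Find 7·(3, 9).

(4, 8)

Write G = (3, 9).
Double-and-add on 7 = (111)₂. Start with G = (3, 9) for the leading 1-bit.
double: tangent at (3, 9): λ = (3·3² + 11)/(2·9) ≡ 12/5. 5⁻¹ ≡ 8 (mod 13) since 5·8 = 40 ≡ 1, so λ ≡ 12·8 ≡ 5.
  x = λ² - 3 - 3 = 25 - 6 ≡ 6; y = λ·(3 - 6) - 9 ≡ 2. → (6, 2)
add G: (6, 2) + (3, 9). λ = (9 - 2)/(3 - 6) ≡ 7/10 mod 13. 10⁻¹ ≡ 4 (mod 13), so λ ≡ 2.
  x = λ² - 6 - 3 = 4 - 9 ≡ 8; y = λ·(6 - 8) - 2 ≡ 7. → (8, 7)
double: tangent at (8, 7): λ = (3·8² + 11)/(2·7) ≡ 8/1. 1⁻¹ ≡ 1 (mod 13) since 1·1 = 1 ≡ 1, so λ ≡ 8·1 ≡ 8.
  x = λ² - 8 - 8 = 64 - 16 ≡ 9; y = λ·(8 - 9) - 7 ≡ 11. → (9, 11)
add G: (9, 11) + (3, 9). λ = (9 - 11)/(3 - 9) ≡ 11/7 mod 13. 7⁻¹ ≡ 2 (mod 13), so λ ≡ 9.
  x = λ² - 9 - 3 = 81 - 12 ≡ 4; y = λ·(9 - 4) - 11 ≡ 8. → (4, 8)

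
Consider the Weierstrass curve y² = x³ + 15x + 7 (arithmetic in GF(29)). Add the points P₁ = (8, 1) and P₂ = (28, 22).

(21, 10)

(8, 1) + (28, 22). λ = (22 - 1)/(28 - 8) ≡ 21/20 mod 29. 20⁻¹ ≡ 16 (mod 29) since 20·16 = 320 ≡ 1, so λ ≡ 17.
  x = λ² - 8 - 28 = 289 - 36 ≡ 21; y = λ·(8 - 21) - 1 ≡ 10. → (21, 10)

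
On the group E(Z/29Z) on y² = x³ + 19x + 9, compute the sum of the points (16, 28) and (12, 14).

(16, 28) + (12, 14). λ = (14 - 28)/(12 - 16) ≡ 15/25 mod 29. 25⁻¹ ≡ 7 (mod 29), so λ ≡ 18.
  x = λ² - 16 - 12 = 324 - 28 ≡ 6; y = λ·(16 - 6) - 28 ≡ 7. → (6, 7)

(6, 7)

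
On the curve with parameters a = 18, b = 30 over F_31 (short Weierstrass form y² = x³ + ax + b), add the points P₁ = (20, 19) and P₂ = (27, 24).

(20, 19) + (27, 24). λ = (24 - 19)/(27 - 20) ≡ 5/7 mod 31. 7⁻¹ ≡ 9 (mod 31) since 7·9 = 63 ≡ 1, so λ ≡ 14.
  x = λ² - 20 - 27 = 196 - 47 ≡ 25; y = λ·(20 - 25) - 19 ≡ 4. → (25, 4)

(25, 4)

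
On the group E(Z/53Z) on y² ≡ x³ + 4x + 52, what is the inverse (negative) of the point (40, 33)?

(40, 20)

-(40, 33) = (40, -33 mod 53) = (40, 20).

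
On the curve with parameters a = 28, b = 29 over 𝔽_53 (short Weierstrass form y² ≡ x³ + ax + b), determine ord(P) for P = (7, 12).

12

2P: tangent at (7, 12): λ = (3·7² + 28)/(2·12) ≡ 16/24. 24⁻¹ ≡ 42 (mod 53) since 24·42 = 1008 ≡ 1, so λ ≡ 16·42 ≡ 36.
  x = λ² - 7 - 7 = 1296 - 14 ≡ 10; y = λ·(7 - 10) - 12 ≡ 39. → (10, 39)
3P: (10, 39) + (7, 12). λ = (12 - 39)/(7 - 10) ≡ 26/50 mod 53. 50⁻¹ ≡ 35 (mod 53), so λ ≡ 9.
  x = λ² - 10 - 7 = 81 - 17 ≡ 11; y = λ·(10 - 11) - 39 ≡ 5. → (11, 5)
4P: (11, 5) + (7, 12). λ = (12 - 5)/(7 - 11) ≡ 7/49 mod 53. 49⁻¹ ≡ 13 (mod 53) since 49·13 = 637 ≡ 1, so λ ≡ 38.
  x = λ² - 11 - 7 = 1444 - 18 ≡ 48; y = λ·(11 - 48) - 5 ≡ 20. → (48, 20)
5P: (48, 20) + (7, 12). λ = (12 - 20)/(7 - 48) ≡ 45/12 mod 53. 12⁻¹ ≡ 31 (mod 53), so λ ≡ 17.
  x = λ² - 48 - 7 = 289 - 55 ≡ 22; y = λ·(48 - 22) - 20 ≡ 51. → (22, 51)
6P: (22, 51) + (7, 12). λ = (12 - 51)/(7 - 22) ≡ 14/38 mod 53. 38⁻¹ ≡ 7 (mod 53), so λ ≡ 45.
  x = λ² - 22 - 7 = 2025 - 29 ≡ 35; y = λ·(22 - 35) - 51 ≡ 0. → (35, 0)
7P: (35, 0) + (7, 12). λ = (12 - 0)/(7 - 35) ≡ 12/25 mod 53. 25⁻¹ ≡ 17 (mod 53), so λ ≡ 45.
  x = λ² - 35 - 7 = 2025 - 42 ≡ 22; y = λ·(35 - 22) - 0 ≡ 2. → (22, 2)
8P: (22, 2) + (7, 12). λ = (12 - 2)/(7 - 22) ≡ 10/38 mod 53. 38⁻¹ ≡ 7 (mod 53), so λ ≡ 17.
  x = λ² - 22 - 7 = 289 - 29 ≡ 48; y = λ·(22 - 48) - 2 ≡ 33. → (48, 33)
9P: (48, 33) + (7, 12). λ = (12 - 33)/(7 - 48) ≡ 32/12 mod 53. 12⁻¹ ≡ 31 (mod 53), so λ ≡ 38.
  x = λ² - 48 - 7 = 1444 - 55 ≡ 11; y = λ·(48 - 11) - 33 ≡ 48. → (11, 48)
10P: (11, 48) + (7, 12). λ = (12 - 48)/(7 - 11) ≡ 17/49 mod 53. 49⁻¹ ≡ 13 (mod 53) since 49·13 = 637 ≡ 1, so λ ≡ 9.
  x = λ² - 11 - 7 = 81 - 18 ≡ 10; y = λ·(11 - 10) - 48 ≡ 14. → (10, 14)
11P: (10, 14) + (7, 12). λ = (12 - 14)/(7 - 10) ≡ 51/50 mod 53. 50⁻¹ ≡ 35 (mod 53), so λ ≡ 36.
  x = λ² - 10 - 7 = 1296 - 17 ≡ 7; y = λ·(10 - 7) - 14 ≡ 41. → (7, 41)
12P: (7, 41) + (7, 12): same x and y₁ ≡ -y₂, so the sum is O.
12P = O, so the order is 12.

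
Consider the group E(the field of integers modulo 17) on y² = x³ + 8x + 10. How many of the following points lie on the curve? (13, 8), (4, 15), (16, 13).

(13, 8): 8² ≡ 13, rhs ≡ 16 → off.
(4, 15): 15² ≡ 4, rhs ≡ 4 → on.
(16, 13): 13² ≡ 16, rhs ≡ 1 → off.

1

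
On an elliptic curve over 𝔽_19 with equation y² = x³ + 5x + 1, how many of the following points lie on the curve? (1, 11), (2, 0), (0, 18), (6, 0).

4

(1, 11): 11² ≡ 7, rhs ≡ 7 → on.
(2, 0): 0² ≡ 0, rhs ≡ 0 → on.
(0, 18): 18² ≡ 1, rhs ≡ 1 → on.
(6, 0): 0² ≡ 0, rhs ≡ 0 → on.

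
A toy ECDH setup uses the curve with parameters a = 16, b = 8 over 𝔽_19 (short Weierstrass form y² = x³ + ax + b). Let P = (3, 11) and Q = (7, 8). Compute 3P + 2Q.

(1, 14)

First 3P:
Repeated addition: build up to 3P.
2P: tangent at (3, 11): λ = (3·3² + 16)/(2·11) ≡ 5/3. 3⁻¹ ≡ 13 (mod 19) since 3·13 = 39 ≡ 1, so λ ≡ 5·13 ≡ 8.
  x = λ² - 3 - 3 = 64 - 6 ≡ 1; y = λ·(3 - 1) - 11 ≡ 5. → (1, 5)
3P: (1, 5) + (3, 11). λ = (11 - 5)/(3 - 1) ≡ 6/2 mod 19. 2⁻¹ ≡ 10 (mod 19), so λ ≡ 3.
  x = λ² - 1 - 3 = 9 - 4 ≡ 5; y = λ·(1 - 5) - 5 ≡ 2. → (5, 2)
3P = (5, 2).
Next 2Q:
Repeated addition: build up to 2Q.
2Q: tangent at (7, 8): λ = (3·7² + 16)/(2·8) ≡ 11/16. 16⁻¹ ≡ 6 (mod 19) since 16·6 = 96 ≡ 1, so λ ≡ 11·6 ≡ 9.
  x = λ² - 7 - 7 = 81 - 14 ≡ 10; y = λ·(7 - 10) - 8 ≡ 3. → (10, 3)
2Q = (10, 3).
Finally 3P + 2Q:
(5, 2) + (10, 3). λ = (3 - 2)/(10 - 5) ≡ 1/5 mod 19. 5⁻¹ ≡ 4 (mod 19) since 5·4 = 20 ≡ 1, so λ ≡ 4.
  x = λ² - 5 - 10 = 16 - 15 ≡ 1; y = λ·(5 - 1) - 2 ≡ 14. → (1, 14)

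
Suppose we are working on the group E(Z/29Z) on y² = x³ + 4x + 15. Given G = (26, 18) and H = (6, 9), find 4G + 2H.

First 4G:
Repeated addition: build up to 4G.
2G: tangent at (26, 18): λ = (3·26² + 4)/(2·18) ≡ 2/7. 7⁻¹ ≡ 25 (mod 29) since 7·25 = 175 ≡ 1, so λ ≡ 2·25 ≡ 21.
  x = λ² - 26 - 26 = 441 - 52 ≡ 12; y = λ·(26 - 12) - 18 ≡ 15. → (12, 15)
3G: (12, 15) + (26, 18). λ = (18 - 15)/(26 - 12) ≡ 3/14 mod 29. 14⁻¹ ≡ 27 (mod 29), so λ ≡ 23.
  x = λ² - 12 - 26 = 529 - 38 ≡ 27; y = λ·(12 - 27) - 15 ≡ 17. → (27, 17)
4G: (27, 17) + (26, 18). λ = (18 - 17)/(26 - 27) ≡ 1/28 mod 29. 28⁻¹ ≡ 28 (mod 29) since 28·28 = 784 ≡ 1, so λ ≡ 28.
  x = λ² - 27 - 26 = 784 - 53 ≡ 6; y = λ·(27 - 6) - 17 ≡ 20. → (6, 20)
4G = (6, 20).
Next 2H:
Repeated addition: build up to 2H.
2H: tangent at (6, 9): λ = (3·6² + 4)/(2·9) ≡ 25/18. 18⁻¹ ≡ 21 (mod 29) since 18·21 = 378 ≡ 1, so λ ≡ 25·21 ≡ 3.
  x = λ² - 6 - 6 = 9 - 12 ≡ 26; y = λ·(6 - 26) - 9 ≡ 18. → (26, 18)
2H = (26, 18).
Finally 4G + 2H:
(6, 20) + (26, 18). λ = (18 - 20)/(26 - 6) ≡ 27/20 mod 29. 20⁻¹ ≡ 16 (mod 29) since 20·16 = 320 ≡ 1, so λ ≡ 26.
  x = λ² - 6 - 26 = 676 - 32 ≡ 6; y = λ·(6 - 6) - 20 ≡ 9. → (6, 9)

(6, 9)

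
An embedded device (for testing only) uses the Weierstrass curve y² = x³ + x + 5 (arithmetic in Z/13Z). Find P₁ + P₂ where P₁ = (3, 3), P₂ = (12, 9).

(10, 1)

(3, 3) + (12, 9). λ = (9 - 3)/(12 - 3) ≡ 6/9 mod 13. 9⁻¹ ≡ 3 (mod 13), so λ ≡ 5.
  x = λ² - 3 - 12 = 25 - 15 ≡ 10; y = λ·(3 - 10) - 3 ≡ 1. → (10, 1)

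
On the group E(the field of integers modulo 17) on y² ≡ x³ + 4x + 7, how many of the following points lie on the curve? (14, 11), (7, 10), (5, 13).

(14, 11): 11² ≡ 2, rhs ≡ 2 → on.
(7, 10): 10² ≡ 15, rhs ≡ 4 → off.
(5, 13): 13² ≡ 16, rhs ≡ 16 → on.

2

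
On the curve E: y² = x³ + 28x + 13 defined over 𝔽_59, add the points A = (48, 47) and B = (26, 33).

(21, 56)

(48, 47) + (26, 33). λ = (33 - 47)/(26 - 48) ≡ 45/37 mod 59. 37⁻¹ ≡ 8 (mod 59) since 37·8 = 296 ≡ 1, so λ ≡ 6.
  x = λ² - 48 - 26 = 36 - 74 ≡ 21; y = λ·(48 - 21) - 47 ≡ 56. → (21, 56)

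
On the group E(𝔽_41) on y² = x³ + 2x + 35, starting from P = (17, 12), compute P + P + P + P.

(40, 27)

Repeated addition: build up to 4P.
2P: tangent at (17, 12): λ = (3·17² + 2)/(2·12) ≡ 8/24. 24⁻¹ ≡ 12 (mod 41), so λ ≡ 8·12 ≡ 14.
  x = λ² - 17 - 17 = 196 - 34 ≡ 39; y = λ·(17 - 39) - 12 ≡ 8. → (39, 8)
3P: (39, 8) + (17, 12). λ = (12 - 8)/(17 - 39) ≡ 4/19 mod 41. 19⁻¹ ≡ 13 (mod 41), so λ ≡ 11.
  x = λ² - 39 - 17 = 121 - 56 ≡ 24; y = λ·(39 - 24) - 8 ≡ 34. → (24, 34)
4P: (24, 34) + (17, 12). λ = (12 - 34)/(17 - 24) ≡ 19/34 mod 41. 34⁻¹ ≡ 35 (mod 41), so λ ≡ 9.
  x = λ² - 24 - 17 = 81 - 41 ≡ 40; y = λ·(24 - 40) - 34 ≡ 27. → (40, 27)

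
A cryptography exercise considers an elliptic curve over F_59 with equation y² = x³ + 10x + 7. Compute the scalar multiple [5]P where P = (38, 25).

(38, 25)

Double-and-add on 5 = (101)₂. Start with P = (38, 25) for the leading 1-bit.
double: tangent at (38, 25): λ = (3·38² + 10)/(2·25) ≡ 35/50. 50⁻¹ ≡ 13 (mod 59), so λ ≡ 35·13 ≡ 42.
  x = λ² - 38 - 38 = 1764 - 76 ≡ 36; y = λ·(38 - 36) - 25 ≡ 0. → (36, 0)
double: (36, 0) + (36, 0): same x and y₁ ≡ -y₂, so the sum is the point at infinity.
add P: the point at infinity + (38, 25) = (38, 25) (identity).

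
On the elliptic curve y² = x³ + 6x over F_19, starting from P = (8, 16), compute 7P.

Repeated addition: build up to 7P.
2P: tangent at (8, 16): λ = (3·8² + 6)/(2·16) ≡ 8/13. 13⁻¹ ≡ 3 (mod 19) since 13·3 = 39 ≡ 1, so λ ≡ 8·3 ≡ 5.
  x = λ² - 8 - 8 = 25 - 16 ≡ 9; y = λ·(8 - 9) - 16 ≡ 17. → (9, 17)
3P: (9, 17) + (8, 16). λ = (16 - 17)/(8 - 9) ≡ 18/18 mod 19. 18⁻¹ ≡ 18 (mod 19) since 18·18 = 324 ≡ 1, so λ ≡ 1.
  x = λ² - 9 - 8 = 1 - 17 ≡ 3; y = λ·(9 - 3) - 17 ≡ 8. → (3, 8)
4P: (3, 8) + (8, 16). λ = (16 - 8)/(8 - 3) ≡ 8/5 mod 19. 5⁻¹ ≡ 4 (mod 19), so λ ≡ 13.
  x = λ² - 3 - 8 = 169 - 11 ≡ 6; y = λ·(3 - 6) - 8 ≡ 10. → (6, 10)
5P: (6, 10) + (8, 16). λ = (16 - 10)/(8 - 6) ≡ 6/2 mod 19. 2⁻¹ ≡ 10 (mod 19), so λ ≡ 3.
  x = λ² - 6 - 8 = 9 - 14 ≡ 14; y = λ·(6 - 14) - 10 ≡ 4. → (14, 4)
6P: (14, 4) + (8, 16). λ = (16 - 4)/(8 - 14) ≡ 12/13 mod 19. 13⁻¹ ≡ 3 (mod 19), so λ ≡ 17.
  x = λ² - 14 - 8 = 289 - 22 ≡ 1; y = λ·(14 - 1) - 4 ≡ 8. → (1, 8)
7P: (1, 8) + (8, 16). λ = (16 - 8)/(8 - 1) ≡ 8/7 mod 19. 7⁻¹ ≡ 11 (mod 19), so λ ≡ 12.
  x = λ² - 1 - 8 = 144 - 9 ≡ 2; y = λ·(1 - 2) - 8 ≡ 18. → (2, 18)

(2, 18)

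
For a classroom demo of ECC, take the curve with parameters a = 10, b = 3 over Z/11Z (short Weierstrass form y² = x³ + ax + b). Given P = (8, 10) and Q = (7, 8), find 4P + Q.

(10, 6)

First 4P:
Double-and-add on 4 = (100)₂. Start with P = (8, 10) for the leading 1-bit.
double: tangent at (8, 10): λ = (3·8² + 10)/(2·10) ≡ 4/9. 9⁻¹ ≡ 5 (mod 11), so λ ≡ 4·5 ≡ 9.
  x = λ² - 8 - 8 = 81 - 16 ≡ 10; y = λ·(8 - 10) - 10 ≡ 5. → (10, 5)
double: tangent at (10, 5): λ = (3·10² + 10)/(2·5) ≡ 2/10. 10⁻¹ ≡ 10 (mod 11), so λ ≡ 2·10 ≡ 9.
  x = λ² - 10 - 10 = 81 - 20 ≡ 6; y = λ·(10 - 6) - 5 ≡ 9. → (6, 9)
4P = (6, 9).
Finally 4P + Q:
(6, 9) + (7, 8). λ = (8 - 9)/(7 - 6) ≡ 10/1 mod 11. 1⁻¹ ≡ 1 (mod 11) since 1·1 = 1 ≡ 1, so λ ≡ 10.
  x = λ² - 6 - 7 = 100 - 13 ≡ 10; y = λ·(6 - 10) - 9 ≡ 6. → (10, 6)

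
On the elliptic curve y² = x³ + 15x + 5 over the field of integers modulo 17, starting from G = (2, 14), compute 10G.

Repeated addition: build up to 10G.
2G: tangent at (2, 14): λ = (3·2² + 15)/(2·14) ≡ 10/11. 11⁻¹ ≡ 14 (mod 17), so λ ≡ 10·14 ≡ 4.
  x = λ² - 2 - 2 = 16 - 4 ≡ 12; y = λ·(2 - 12) - 14 ≡ 14. → (12, 14)
3G: (12, 14) + (2, 14). λ = (14 - 14)/(2 - 12) ≡ 0/7 mod 17. 7⁻¹ ≡ 5 (mod 17), so λ ≡ 0.
  x = λ² - 12 - 2 = 0 - 14 ≡ 3; y = λ·(12 - 3) - 14 ≡ 3. → (3, 3)
4G: (3, 3) + (2, 14). λ = (14 - 3)/(2 - 3) ≡ 11/16 mod 17. 16⁻¹ ≡ 16 (mod 17), so λ ≡ 6.
  x = λ² - 3 - 2 = 36 - 5 ≡ 14; y = λ·(3 - 14) - 3 ≡ 16. → (14, 16)
5G: (14, 16) + (2, 14). λ = (14 - 16)/(2 - 14) ≡ 15/5 mod 17. 5⁻¹ ≡ 7 (mod 17), so λ ≡ 3.
  x = λ² - 14 - 2 = 9 - 16 ≡ 10; y = λ·(14 - 10) - 16 ≡ 13. → (10, 13)
6G: (10, 13) + (2, 14). λ = (14 - 13)/(2 - 10) ≡ 1/9 mod 17. 9⁻¹ ≡ 2 (mod 17) since 9·2 = 18 ≡ 1, so λ ≡ 2.
  x = λ² - 10 - 2 = 4 - 12 ≡ 9; y = λ·(10 - 9) - 13 ≡ 6. → (9, 6)
7G: (9, 6) + (2, 14). λ = (14 - 6)/(2 - 9) ≡ 8/10 mod 17. 10⁻¹ ≡ 12 (mod 17) since 10·12 = 120 ≡ 1, so λ ≡ 11.
  x = λ² - 9 - 2 = 121 - 11 ≡ 8; y = λ·(9 - 8) - 6 ≡ 5. → (8, 5)
8G: (8, 5) + (2, 14). λ = (14 - 5)/(2 - 8) ≡ 9/11 mod 17. 11⁻¹ ≡ 14 (mod 17) since 11·14 = 154 ≡ 1, so λ ≡ 7.
  x = λ² - 8 - 2 = 49 - 10 ≡ 5; y = λ·(8 - 5) - 5 ≡ 16. → (5, 16)
9G: (5, 16) + (2, 14). λ = (14 - 16)/(2 - 5) ≡ 15/14 mod 17. 14⁻¹ ≡ 11 (mod 17), so λ ≡ 12.
  x = λ² - 5 - 2 = 144 - 7 ≡ 1; y = λ·(5 - 1) - 16 ≡ 15. → (1, 15)
10G: (1, 15) + (2, 14). λ = (14 - 15)/(2 - 1) ≡ 16/1 mod 17. 1⁻¹ ≡ 1 (mod 17), so λ ≡ 16.
  x = λ² - 1 - 2 = 256 - 3 ≡ 15; y = λ·(1 - 15) - 15 ≡ 16. → (15, 16)

(15, 16)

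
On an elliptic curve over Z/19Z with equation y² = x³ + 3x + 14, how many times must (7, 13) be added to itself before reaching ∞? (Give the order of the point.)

7

2P: tangent at (7, 13): λ = (3·7² + 3)/(2·13) ≡ 17/7. 7⁻¹ ≡ 11 (mod 19), so λ ≡ 17·11 ≡ 16.
  x = λ² - 7 - 7 = 256 - 14 ≡ 14; y = λ·(7 - 14) - 13 ≡ 8. → (14, 8)
3P: (14, 8) + (7, 13). λ = (13 - 8)/(7 - 14) ≡ 5/12 mod 19. 12⁻¹ ≡ 8 (mod 19) since 12·8 = 96 ≡ 1, so λ ≡ 2.
  x = λ² - 14 - 7 = 4 - 21 ≡ 2; y = λ·(14 - 2) - 8 ≡ 16. → (2, 16)
4P: (2, 16) + (7, 13). λ = (13 - 16)/(7 - 2) ≡ 16/5 mod 19. 5⁻¹ ≡ 4 (mod 19) since 5·4 = 20 ≡ 1, so λ ≡ 7.
  x = λ² - 2 - 7 = 49 - 9 ≡ 2; y = λ·(2 - 2) - 16 ≡ 3. → (2, 3)
5P: (2, 3) + (7, 13). λ = (13 - 3)/(7 - 2) ≡ 10/5 mod 19. 5⁻¹ ≡ 4 (mod 19) since 5·4 = 20 ≡ 1, so λ ≡ 2.
  x = λ² - 2 - 7 = 4 - 9 ≡ 14; y = λ·(2 - 14) - 3 ≡ 11. → (14, 11)
6P: (14, 11) + (7, 13). λ = (13 - 11)/(7 - 14) ≡ 2/12 mod 19. 12⁻¹ ≡ 8 (mod 19), so λ ≡ 16.
  x = λ² - 14 - 7 = 256 - 21 ≡ 7; y = λ·(14 - 7) - 11 ≡ 6. → (7, 6)
7P: (7, 6) + (7, 13): same x and y₁ ≡ -y₂, so the sum is ∞.
7P = ∞, so the order is 7.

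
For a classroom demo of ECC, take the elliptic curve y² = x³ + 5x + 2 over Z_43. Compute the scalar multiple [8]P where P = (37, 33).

(14, 35)

Repeated addition: build up to 8P.
2P: tangent at (37, 33): λ = (3·37² + 5)/(2·33) ≡ 27/23. 23⁻¹ ≡ 15 (mod 43), so λ ≡ 27·15 ≡ 18.
  x = λ² - 37 - 37 = 324 - 74 ≡ 35; y = λ·(37 - 35) - 33 ≡ 3. → (35, 3)
3P: (35, 3) + (37, 33). λ = (33 - 3)/(37 - 35) ≡ 30/2 mod 43. 2⁻¹ ≡ 22 (mod 43), so λ ≡ 15.
  x = λ² - 35 - 37 = 225 - 72 ≡ 24; y = λ·(35 - 24) - 3 ≡ 33. → (24, 33)
4P: (24, 33) + (37, 33). λ = (33 - 33)/(37 - 24) ≡ 0/13 mod 43. 13⁻¹ ≡ 10 (mod 43) since 13·10 = 130 ≡ 1, so λ ≡ 0.
  x = λ² - 24 - 37 = 0 - 61 ≡ 25; y = λ·(24 - 25) - 33 ≡ 10. → (25, 10)
5P: (25, 10) + (37, 33). λ = (33 - 10)/(37 - 25) ≡ 23/12 mod 43. 12⁻¹ ≡ 18 (mod 43), so λ ≡ 27.
  x = λ² - 25 - 37 = 729 - 62 ≡ 22; y = λ·(25 - 22) - 10 ≡ 28. → (22, 28)
6P: (22, 28) + (37, 33). λ = (33 - 28)/(37 - 22) ≡ 5/15 mod 43. 15⁻¹ ≡ 23 (mod 43), so λ ≡ 29.
  x = λ² - 22 - 37 = 841 - 59 ≡ 8; y = λ·(22 - 8) - 28 ≡ 34. → (8, 34)
7P: (8, 34) + (37, 33). λ = (33 - 34)/(37 - 8) ≡ 42/29 mod 43. 29⁻¹ ≡ 3 (mod 43), so λ ≡ 40.
  x = λ² - 8 - 37 = 1600 - 45 ≡ 7; y = λ·(8 - 7) - 34 ≡ 6. → (7, 6)
8P: (7, 6) + (37, 33). λ = (33 - 6)/(37 - 7) ≡ 27/30 mod 43. 30⁻¹ ≡ 33 (mod 43), so λ ≡ 31.
  x = λ² - 7 - 37 = 961 - 44 ≡ 14; y = λ·(7 - 14) - 6 ≡ 35. → (14, 35)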